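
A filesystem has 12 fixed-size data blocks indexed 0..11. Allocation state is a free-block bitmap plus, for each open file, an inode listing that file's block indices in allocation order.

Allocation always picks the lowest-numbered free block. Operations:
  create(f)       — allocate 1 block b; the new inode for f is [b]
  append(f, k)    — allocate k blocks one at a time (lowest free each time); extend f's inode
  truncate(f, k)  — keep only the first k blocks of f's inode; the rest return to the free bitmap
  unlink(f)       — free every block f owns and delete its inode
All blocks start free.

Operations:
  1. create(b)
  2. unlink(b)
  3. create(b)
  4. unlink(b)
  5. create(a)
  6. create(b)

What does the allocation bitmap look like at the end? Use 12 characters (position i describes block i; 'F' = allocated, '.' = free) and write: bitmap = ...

[1] create(b) — b=0 (map F...........)
[2] unlink(b) —  (map ............)
[3] create(b) — b=0 (map F...........)
[4] unlink(b) —  (map ............)
[5] create(a) — a=0 (map F...........)
[6] create(b) — a=0 b=1 (map FF..........)

bitmap = FF..........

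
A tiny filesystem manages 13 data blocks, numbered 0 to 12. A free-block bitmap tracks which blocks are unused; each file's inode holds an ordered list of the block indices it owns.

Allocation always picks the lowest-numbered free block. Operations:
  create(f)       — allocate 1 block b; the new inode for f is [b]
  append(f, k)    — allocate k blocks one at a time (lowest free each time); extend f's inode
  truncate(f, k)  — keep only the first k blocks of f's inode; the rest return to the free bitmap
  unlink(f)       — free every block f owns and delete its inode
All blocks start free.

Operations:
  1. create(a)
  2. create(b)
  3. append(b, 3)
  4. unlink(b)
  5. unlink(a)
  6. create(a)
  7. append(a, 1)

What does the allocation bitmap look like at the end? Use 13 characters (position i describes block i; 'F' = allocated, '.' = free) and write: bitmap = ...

bitmap = FF...........

create(a): bitmap=F............ | a=[0]
create(b): bitmap=FF........... | a=[0] b=[1]
append(b, 3): bitmap=FFFFF........ | a=[0] b=[1, 2, 3, 4]
unlink(b): bitmap=F............ | a=[0]
unlink(a): bitmap=............. | 
create(a): bitmap=F............ | a=[0]
append(a, 1): bitmap=FF........... | a=[0, 1]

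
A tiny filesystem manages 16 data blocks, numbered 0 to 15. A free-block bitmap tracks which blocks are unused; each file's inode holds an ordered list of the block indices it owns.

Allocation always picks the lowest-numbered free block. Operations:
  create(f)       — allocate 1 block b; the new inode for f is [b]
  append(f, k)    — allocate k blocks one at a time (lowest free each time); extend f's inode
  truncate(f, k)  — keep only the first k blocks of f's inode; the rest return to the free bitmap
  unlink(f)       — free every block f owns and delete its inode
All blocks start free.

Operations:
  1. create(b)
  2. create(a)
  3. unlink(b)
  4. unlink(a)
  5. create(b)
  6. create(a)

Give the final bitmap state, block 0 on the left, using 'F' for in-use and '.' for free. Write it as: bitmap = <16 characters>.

after create(b) → b:[0]  free=[F...............]
after create(a) → a:[1], b:[0]  free=[FF..............]
after unlink(b) → a:[1]  free=[.F..............]
after unlink(a) →   free=[................]
after create(b) → b:[0]  free=[F...............]
after create(a) → a:[1], b:[0]  free=[FF..............]

bitmap = FF..............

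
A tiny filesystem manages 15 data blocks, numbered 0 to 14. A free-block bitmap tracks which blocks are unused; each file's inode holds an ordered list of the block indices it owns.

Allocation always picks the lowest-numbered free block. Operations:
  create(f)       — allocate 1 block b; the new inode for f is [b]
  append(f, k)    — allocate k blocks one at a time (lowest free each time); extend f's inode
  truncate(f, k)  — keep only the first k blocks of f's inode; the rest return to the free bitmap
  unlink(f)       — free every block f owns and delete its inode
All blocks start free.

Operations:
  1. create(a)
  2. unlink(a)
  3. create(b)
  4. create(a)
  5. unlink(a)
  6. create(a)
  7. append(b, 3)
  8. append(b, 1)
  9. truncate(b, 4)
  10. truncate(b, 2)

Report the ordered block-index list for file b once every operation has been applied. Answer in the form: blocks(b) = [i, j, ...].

  1. create(a)  ⇒  F..............  {a→[0]}
  2. unlink(a)  ⇒  ...............  {}
  3. create(b)  ⇒  F..............  {b→[0]}
  4. create(a)  ⇒  FF.............  {a→[1]; b→[0]}
  5. unlink(a)  ⇒  F..............  {b→[0]}
  6. create(a)  ⇒  FF.............  {a→[1]; b→[0]}
  7. append(b, 3)  ⇒  FFFFF..........  {a→[1]; b→[0, 2, 3, 4]}
  8. append(b, 1)  ⇒  FFFFFF.........  {a→[1]; b→[0, 2, 3, 4, 5]}
  9. truncate(b, 4)  ⇒  FFFFF..........  {a→[1]; b→[0, 2, 3, 4]}
  10. truncate(b, 2)  ⇒  FFF............  {a→[1]; b→[0, 2]}

blocks(b) = [0, 2]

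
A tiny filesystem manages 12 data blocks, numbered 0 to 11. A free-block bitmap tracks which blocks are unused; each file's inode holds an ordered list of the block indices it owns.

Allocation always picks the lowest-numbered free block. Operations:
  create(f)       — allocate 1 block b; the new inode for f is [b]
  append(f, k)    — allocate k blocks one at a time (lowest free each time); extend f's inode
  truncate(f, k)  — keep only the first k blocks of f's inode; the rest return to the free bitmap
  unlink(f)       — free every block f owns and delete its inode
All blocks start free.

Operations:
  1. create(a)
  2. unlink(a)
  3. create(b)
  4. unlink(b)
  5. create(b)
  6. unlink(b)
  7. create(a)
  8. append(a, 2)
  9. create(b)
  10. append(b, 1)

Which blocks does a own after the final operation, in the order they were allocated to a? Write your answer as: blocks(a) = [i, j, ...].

blocks(a) = [0, 1, 2]

[1] create(a) — a=0 (map F...........)
[2] unlink(a) —  (map ............)
[3] create(b) — b=0 (map F...........)
[4] unlink(b) —  (map ............)
[5] create(b) — b=0 (map F...........)
[6] unlink(b) —  (map ............)
[7] create(a) — a=0 (map F...........)
[8] append(a, 2) — a=0,1,2 (map FFF.........)
[9] create(b) — a=0,1,2 b=3 (map FFFF........)
[10] append(b, 1) — a=0,1,2 b=3,4 (map FFFFF.......)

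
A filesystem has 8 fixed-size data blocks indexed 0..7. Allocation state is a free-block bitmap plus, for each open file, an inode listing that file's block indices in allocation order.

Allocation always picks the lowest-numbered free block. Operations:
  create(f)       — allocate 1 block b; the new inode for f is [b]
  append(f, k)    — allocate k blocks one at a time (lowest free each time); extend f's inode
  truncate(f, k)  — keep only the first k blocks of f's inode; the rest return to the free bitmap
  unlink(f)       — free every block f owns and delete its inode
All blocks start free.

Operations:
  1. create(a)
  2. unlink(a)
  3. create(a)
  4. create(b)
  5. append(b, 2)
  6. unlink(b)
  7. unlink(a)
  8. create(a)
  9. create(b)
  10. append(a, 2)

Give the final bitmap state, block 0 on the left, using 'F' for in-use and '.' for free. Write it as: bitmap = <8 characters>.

create(a): bitmap=F....... | a=[0]
unlink(a): bitmap=........ | 
create(a): bitmap=F....... | a=[0]
create(b): bitmap=FF...... | a=[0] b=[1]
append(b, 2): bitmap=FFFF.... | a=[0] b=[1, 2, 3]
unlink(b): bitmap=F....... | a=[0]
unlink(a): bitmap=........ | 
create(a): bitmap=F....... | a=[0]
create(b): bitmap=FF...... | a=[0] b=[1]
append(a, 2): bitmap=FFFF.... | a=[0, 2, 3] b=[1]

bitmap = FFFF....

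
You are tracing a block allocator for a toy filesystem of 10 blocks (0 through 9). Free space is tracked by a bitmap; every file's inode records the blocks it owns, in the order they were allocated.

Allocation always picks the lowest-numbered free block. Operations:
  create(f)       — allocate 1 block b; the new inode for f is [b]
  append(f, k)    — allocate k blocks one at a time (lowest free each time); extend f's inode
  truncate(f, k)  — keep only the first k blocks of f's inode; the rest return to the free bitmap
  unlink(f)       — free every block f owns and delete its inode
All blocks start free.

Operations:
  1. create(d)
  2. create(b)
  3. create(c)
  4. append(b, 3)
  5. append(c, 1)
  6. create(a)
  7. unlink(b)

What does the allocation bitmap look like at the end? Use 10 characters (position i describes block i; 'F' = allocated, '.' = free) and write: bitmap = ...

create(d): bitmap=F......... | d=[0]
create(b): bitmap=FF........ | b=[1] d=[0]
create(c): bitmap=FFF....... | b=[1] c=[2] d=[0]
append(b, 3): bitmap=FFFFFF.... | b=[1, 3, 4, 5] c=[2] d=[0]
append(c, 1): bitmap=FFFFFFF... | b=[1, 3, 4, 5] c=[2, 6] d=[0]
create(a): bitmap=FFFFFFFF.. | a=[7] b=[1, 3, 4, 5] c=[2, 6] d=[0]
unlink(b): bitmap=F.F...FF.. | a=[7] c=[2, 6] d=[0]

bitmap = F.F...FF..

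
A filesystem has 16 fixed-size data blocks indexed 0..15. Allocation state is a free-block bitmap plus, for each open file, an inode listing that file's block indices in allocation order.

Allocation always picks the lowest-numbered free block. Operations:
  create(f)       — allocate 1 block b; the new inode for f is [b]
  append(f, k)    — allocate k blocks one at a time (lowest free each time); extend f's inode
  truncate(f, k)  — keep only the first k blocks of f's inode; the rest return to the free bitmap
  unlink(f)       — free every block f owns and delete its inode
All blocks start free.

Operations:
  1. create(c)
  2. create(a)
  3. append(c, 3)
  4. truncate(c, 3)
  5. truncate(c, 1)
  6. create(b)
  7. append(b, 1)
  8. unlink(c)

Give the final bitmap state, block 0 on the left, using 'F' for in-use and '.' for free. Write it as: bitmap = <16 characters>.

bitmap = .FFF............

[1] create(c) — c=0 (map F...............)
[2] create(a) — a=1 c=0 (map FF..............)
[3] append(c, 3) — a=1 c=0,2,3,4 (map FFFFF...........)
[4] truncate(c, 3) — a=1 c=0,2,3 (map FFFF............)
[5] truncate(c, 1) — a=1 c=0 (map FF..............)
[6] create(b) — a=1 b=2 c=0 (map FFF.............)
[7] append(b, 1) — a=1 b=2,3 c=0 (map FFFF............)
[8] unlink(c) — a=1 b=2,3 (map .FFF............)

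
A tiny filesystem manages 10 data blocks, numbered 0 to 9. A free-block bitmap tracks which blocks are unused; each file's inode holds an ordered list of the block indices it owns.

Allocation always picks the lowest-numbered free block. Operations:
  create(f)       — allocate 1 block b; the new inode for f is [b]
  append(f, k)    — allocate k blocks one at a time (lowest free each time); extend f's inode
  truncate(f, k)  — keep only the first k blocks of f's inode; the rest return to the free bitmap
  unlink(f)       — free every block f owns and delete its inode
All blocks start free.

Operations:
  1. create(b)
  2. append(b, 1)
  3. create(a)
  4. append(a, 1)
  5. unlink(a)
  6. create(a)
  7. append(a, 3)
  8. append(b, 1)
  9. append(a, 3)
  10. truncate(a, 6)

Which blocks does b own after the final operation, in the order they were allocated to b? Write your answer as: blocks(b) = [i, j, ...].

  1. create(b)  ⇒  F.........  {b→[0]}
  2. append(b, 1)  ⇒  FF........  {b→[0, 1]}
  3. create(a)  ⇒  FFF.......  {a→[2]; b→[0, 1]}
  4. append(a, 1)  ⇒  FFFF......  {a→[2, 3]; b→[0, 1]}
  5. unlink(a)  ⇒  FF........  {b→[0, 1]}
  6. create(a)  ⇒  FFF.......  {a→[2]; b→[0, 1]}
  7. append(a, 3)  ⇒  FFFFFF....  {a→[2, 3, 4, 5]; b→[0, 1]}
  8. append(b, 1)  ⇒  FFFFFFF...  {a→[2, 3, 4, 5]; b→[0, 1, 6]}
  9. append(a, 3)  ⇒  FFFFFFFFFF  {a→[2, 3, 4, 5, 7, 8, 9]; b→[0, 1, 6]}
  10. truncate(a, 6)  ⇒  FFFFFFFFF.  {a→[2, 3, 4, 5, 7, 8]; b→[0, 1, 6]}

blocks(b) = [0, 1, 6]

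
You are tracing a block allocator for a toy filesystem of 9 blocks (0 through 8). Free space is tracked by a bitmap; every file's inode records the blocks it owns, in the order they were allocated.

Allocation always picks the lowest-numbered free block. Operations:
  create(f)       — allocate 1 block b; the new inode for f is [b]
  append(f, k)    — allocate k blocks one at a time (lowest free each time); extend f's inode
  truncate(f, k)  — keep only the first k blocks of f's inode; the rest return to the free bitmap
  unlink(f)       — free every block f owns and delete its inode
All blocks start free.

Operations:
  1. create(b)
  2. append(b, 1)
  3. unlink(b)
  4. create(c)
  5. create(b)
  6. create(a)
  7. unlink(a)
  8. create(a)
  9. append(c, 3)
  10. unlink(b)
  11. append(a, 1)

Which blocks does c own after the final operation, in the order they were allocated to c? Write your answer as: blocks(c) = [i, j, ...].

blocks(c) = [0, 3, 4, 5]

[1] create(b) — b=0 (map F........)
[2] append(b, 1) — b=0,1 (map FF.......)
[3] unlink(b) —  (map .........)
[4] create(c) — c=0 (map F........)
[5] create(b) — b=1 c=0 (map FF.......)
[6] create(a) — a=2 b=1 c=0 (map FFF......)
[7] unlink(a) — b=1 c=0 (map FF.......)
[8] create(a) — a=2 b=1 c=0 (map FFF......)
[9] append(c, 3) — a=2 b=1 c=0,3,4,5 (map FFFFFF...)
[10] unlink(b) — a=2 c=0,3,4,5 (map F.FFFF...)
[11] append(a, 1) — a=2,1 c=0,3,4,5 (map FFFFFF...)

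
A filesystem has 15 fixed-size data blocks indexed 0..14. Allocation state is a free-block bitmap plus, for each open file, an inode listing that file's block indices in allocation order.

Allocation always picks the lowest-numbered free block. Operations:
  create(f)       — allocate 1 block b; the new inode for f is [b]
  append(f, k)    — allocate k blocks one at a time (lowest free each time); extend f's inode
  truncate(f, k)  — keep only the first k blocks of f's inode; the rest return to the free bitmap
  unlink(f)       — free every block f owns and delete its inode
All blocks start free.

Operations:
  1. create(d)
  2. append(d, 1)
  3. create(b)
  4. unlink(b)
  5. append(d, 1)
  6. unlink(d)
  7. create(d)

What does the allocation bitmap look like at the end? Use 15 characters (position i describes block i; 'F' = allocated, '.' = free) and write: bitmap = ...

after create(d) → d:[0]  free=[F..............]
after append(d, 1) → d:[0, 1]  free=[FF.............]
after create(b) → b:[2], d:[0, 1]  free=[FFF............]
after unlink(b) → d:[0, 1]  free=[FF.............]
after append(d, 1) → d:[0, 1, 2]  free=[FFF............]
after unlink(d) →   free=[...............]
after create(d) → d:[0]  free=[F..............]

bitmap = F..............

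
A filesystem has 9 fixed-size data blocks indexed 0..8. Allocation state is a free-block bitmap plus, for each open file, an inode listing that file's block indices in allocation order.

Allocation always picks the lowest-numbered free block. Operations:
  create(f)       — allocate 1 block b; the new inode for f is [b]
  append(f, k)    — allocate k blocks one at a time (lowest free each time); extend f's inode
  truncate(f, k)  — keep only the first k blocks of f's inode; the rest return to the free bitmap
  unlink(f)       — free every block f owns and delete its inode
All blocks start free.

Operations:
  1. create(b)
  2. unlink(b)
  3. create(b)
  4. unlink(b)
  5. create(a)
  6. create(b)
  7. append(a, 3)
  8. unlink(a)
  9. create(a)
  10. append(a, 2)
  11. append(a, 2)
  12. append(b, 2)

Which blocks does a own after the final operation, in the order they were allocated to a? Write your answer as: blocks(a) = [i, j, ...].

create(b): bitmap=F........ | b=[0]
unlink(b): bitmap=......... | 
create(b): bitmap=F........ | b=[0]
unlink(b): bitmap=......... | 
create(a): bitmap=F........ | a=[0]
create(b): bitmap=FF....... | a=[0] b=[1]
append(a, 3): bitmap=FFFFF.... | a=[0, 2, 3, 4] b=[1]
unlink(a): bitmap=.F....... | b=[1]
create(a): bitmap=FF....... | a=[0] b=[1]
append(a, 2): bitmap=FFFF..... | a=[0, 2, 3] b=[1]
append(a, 2): bitmap=FFFFFF... | a=[0, 2, 3, 4, 5] b=[1]
append(b, 2): bitmap=FFFFFFFF. | a=[0, 2, 3, 4, 5] b=[1, 6, 7]

blocks(a) = [0, 2, 3, 4, 5]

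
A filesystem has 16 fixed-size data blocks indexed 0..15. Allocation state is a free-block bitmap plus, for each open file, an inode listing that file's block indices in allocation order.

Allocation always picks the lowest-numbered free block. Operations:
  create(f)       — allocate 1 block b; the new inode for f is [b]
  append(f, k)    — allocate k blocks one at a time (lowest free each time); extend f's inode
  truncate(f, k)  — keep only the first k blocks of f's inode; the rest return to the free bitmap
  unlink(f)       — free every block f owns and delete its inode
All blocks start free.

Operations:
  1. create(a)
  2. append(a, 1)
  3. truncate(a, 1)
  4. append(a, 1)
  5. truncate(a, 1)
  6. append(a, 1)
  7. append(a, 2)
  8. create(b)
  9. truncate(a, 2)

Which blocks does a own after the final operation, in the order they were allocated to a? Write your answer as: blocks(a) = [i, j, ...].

  1. create(a)  ⇒  F...............  {a→[0]}
  2. append(a, 1)  ⇒  FF..............  {a→[0, 1]}
  3. truncate(a, 1)  ⇒  F...............  {a→[0]}
  4. append(a, 1)  ⇒  FF..............  {a→[0, 1]}
  5. truncate(a, 1)  ⇒  F...............  {a→[0]}
  6. append(a, 1)  ⇒  FF..............  {a→[0, 1]}
  7. append(a, 2)  ⇒  FFFF............  {a→[0, 1, 2, 3]}
  8. create(b)  ⇒  FFFFF...........  {a→[0, 1, 2, 3]; b→[4]}
  9. truncate(a, 2)  ⇒  FF..F...........  {a→[0, 1]; b→[4]}

blocks(a) = [0, 1]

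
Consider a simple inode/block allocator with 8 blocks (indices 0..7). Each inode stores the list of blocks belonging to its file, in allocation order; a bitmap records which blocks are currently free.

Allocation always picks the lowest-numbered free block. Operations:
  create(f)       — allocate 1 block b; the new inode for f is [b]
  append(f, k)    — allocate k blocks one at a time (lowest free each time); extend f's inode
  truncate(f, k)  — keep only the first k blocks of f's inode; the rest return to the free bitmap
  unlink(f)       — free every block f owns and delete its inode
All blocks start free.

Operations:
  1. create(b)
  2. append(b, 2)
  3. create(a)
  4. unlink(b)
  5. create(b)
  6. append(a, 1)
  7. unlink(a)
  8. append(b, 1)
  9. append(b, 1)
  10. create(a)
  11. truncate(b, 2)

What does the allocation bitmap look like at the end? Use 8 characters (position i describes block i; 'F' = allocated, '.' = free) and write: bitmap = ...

create(b): bitmap=F....... | b=[0]
append(b, 2): bitmap=FFF..... | b=[0, 1, 2]
create(a): bitmap=FFFF.... | a=[3] b=[0, 1, 2]
unlink(b): bitmap=...F.... | a=[3]
create(b): bitmap=F..F.... | a=[3] b=[0]
append(a, 1): bitmap=FF.F.... | a=[3, 1] b=[0]
unlink(a): bitmap=F....... | b=[0]
append(b, 1): bitmap=FF...... | b=[0, 1]
append(b, 1): bitmap=FFF..... | b=[0, 1, 2]
create(a): bitmap=FFFF.... | a=[3] b=[0, 1, 2]
truncate(b, 2): bitmap=FF.F.... | a=[3] b=[0, 1]

bitmap = FF.F....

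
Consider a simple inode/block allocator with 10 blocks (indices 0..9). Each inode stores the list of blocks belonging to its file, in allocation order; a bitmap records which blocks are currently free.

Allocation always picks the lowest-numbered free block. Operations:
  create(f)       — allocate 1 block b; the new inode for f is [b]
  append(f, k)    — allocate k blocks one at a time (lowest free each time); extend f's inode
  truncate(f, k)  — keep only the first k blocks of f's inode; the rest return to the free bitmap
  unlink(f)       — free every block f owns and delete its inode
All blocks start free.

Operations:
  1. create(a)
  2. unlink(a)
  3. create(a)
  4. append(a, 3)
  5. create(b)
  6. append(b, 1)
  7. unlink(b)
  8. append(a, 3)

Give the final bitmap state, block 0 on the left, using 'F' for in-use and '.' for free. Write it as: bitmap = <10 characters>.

after create(a) → a:[0]  free=[F.........]
after unlink(a) →   free=[..........]
after create(a) → a:[0]  free=[F.........]
after append(a, 3) → a:[0, 1, 2, 3]  free=[FFFF......]
after create(b) → a:[0, 1, 2, 3], b:[4]  free=[FFFFF.....]
after append(b, 1) → a:[0, 1, 2, 3], b:[4, 5]  free=[FFFFFF....]
after unlink(b) → a:[0, 1, 2, 3]  free=[FFFF......]
after append(a, 3) → a:[0, 1, 2, 3, 4, 5, 6]  free=[FFFFFFF...]

bitmap = FFFFFFF...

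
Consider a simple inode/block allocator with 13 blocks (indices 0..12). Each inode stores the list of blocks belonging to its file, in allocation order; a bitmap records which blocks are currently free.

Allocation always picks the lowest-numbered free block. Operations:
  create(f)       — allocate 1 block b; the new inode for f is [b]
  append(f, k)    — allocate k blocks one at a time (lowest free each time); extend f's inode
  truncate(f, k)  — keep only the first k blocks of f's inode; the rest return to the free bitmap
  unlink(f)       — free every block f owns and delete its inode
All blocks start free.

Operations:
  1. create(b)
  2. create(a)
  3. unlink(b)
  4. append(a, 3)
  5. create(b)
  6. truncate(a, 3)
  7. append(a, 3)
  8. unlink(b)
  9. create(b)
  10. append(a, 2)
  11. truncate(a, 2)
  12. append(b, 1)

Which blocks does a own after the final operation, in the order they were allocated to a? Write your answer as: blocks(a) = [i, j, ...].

[1] create(b) — b=0 (map F............)
[2] create(a) — a=1 b=0 (map FF...........)
[3] unlink(b) — a=1 (map .F...........)
[4] append(a, 3) — a=1,0,2,3 (map FFFF.........)
[5] create(b) — a=1,0,2,3 b=4 (map FFFFF........)
[6] truncate(a, 3) — a=1,0,2 b=4 (map FFF.F........)
[7] append(a, 3) — a=1,0,2,3,5,6 b=4 (map FFFFFFF......)
[8] unlink(b) — a=1,0,2,3,5,6 (map FFFF.FF......)
[9] create(b) — a=1,0,2,3,5,6 b=4 (map FFFFFFF......)
[10] append(a, 2) — a=1,0,2,3,5,6,7,8 b=4 (map FFFFFFFFF....)
[11] truncate(a, 2) — a=1,0 b=4 (map FF..F........)
[12] append(b, 1) — a=1,0 b=4,2 (map FFF.F........)

blocks(a) = [1, 0]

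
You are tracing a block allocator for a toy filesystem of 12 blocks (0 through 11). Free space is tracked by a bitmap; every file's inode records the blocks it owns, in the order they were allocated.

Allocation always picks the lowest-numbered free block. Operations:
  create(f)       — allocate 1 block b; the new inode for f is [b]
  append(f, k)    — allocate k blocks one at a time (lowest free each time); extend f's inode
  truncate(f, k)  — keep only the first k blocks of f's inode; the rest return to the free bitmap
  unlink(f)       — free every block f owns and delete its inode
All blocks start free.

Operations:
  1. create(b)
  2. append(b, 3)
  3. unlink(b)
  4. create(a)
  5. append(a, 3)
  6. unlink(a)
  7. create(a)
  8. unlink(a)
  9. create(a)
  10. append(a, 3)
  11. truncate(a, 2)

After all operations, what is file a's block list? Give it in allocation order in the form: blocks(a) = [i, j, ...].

blocks(a) = [0, 1]

create(b): bitmap=F........... | b=[0]
append(b, 3): bitmap=FFFF........ | b=[0, 1, 2, 3]
unlink(b): bitmap=............ | 
create(a): bitmap=F........... | a=[0]
append(a, 3): bitmap=FFFF........ | a=[0, 1, 2, 3]
unlink(a): bitmap=............ | 
create(a): bitmap=F........... | a=[0]
unlink(a): bitmap=............ | 
create(a): bitmap=F........... | a=[0]
append(a, 3): bitmap=FFFF........ | a=[0, 1, 2, 3]
truncate(a, 2): bitmap=FF.......... | a=[0, 1]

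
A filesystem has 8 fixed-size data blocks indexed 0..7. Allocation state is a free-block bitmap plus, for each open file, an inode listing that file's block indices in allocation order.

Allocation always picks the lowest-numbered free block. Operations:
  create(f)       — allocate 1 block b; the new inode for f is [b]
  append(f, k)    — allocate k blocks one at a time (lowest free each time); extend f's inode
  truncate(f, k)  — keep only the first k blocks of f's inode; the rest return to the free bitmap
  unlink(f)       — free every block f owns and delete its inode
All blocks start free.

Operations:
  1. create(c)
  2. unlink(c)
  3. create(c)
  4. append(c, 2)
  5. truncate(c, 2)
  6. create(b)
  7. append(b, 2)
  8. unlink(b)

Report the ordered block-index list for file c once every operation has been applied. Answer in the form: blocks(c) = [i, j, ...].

blocks(c) = [0, 1]

create(c): bitmap=F....... | c=[0]
unlink(c): bitmap=........ | 
create(c): bitmap=F....... | c=[0]
append(c, 2): bitmap=FFF..... | c=[0, 1, 2]
truncate(c, 2): bitmap=FF...... | c=[0, 1]
create(b): bitmap=FFF..... | b=[2] c=[0, 1]
append(b, 2): bitmap=FFFFF... | b=[2, 3, 4] c=[0, 1]
unlink(b): bitmap=FF...... | c=[0, 1]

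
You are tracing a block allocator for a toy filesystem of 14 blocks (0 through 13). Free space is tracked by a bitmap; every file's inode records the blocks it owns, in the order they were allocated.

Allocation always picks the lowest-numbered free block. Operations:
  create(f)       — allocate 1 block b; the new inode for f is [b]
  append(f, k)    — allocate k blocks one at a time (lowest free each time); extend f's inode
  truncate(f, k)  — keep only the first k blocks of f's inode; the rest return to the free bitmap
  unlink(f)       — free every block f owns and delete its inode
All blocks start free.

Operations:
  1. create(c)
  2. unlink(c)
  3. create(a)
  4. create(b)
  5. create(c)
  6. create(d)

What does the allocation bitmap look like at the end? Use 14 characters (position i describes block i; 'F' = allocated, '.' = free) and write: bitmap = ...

bitmap = FFFF..........

create(c): bitmap=F............. | c=[0]
unlink(c): bitmap=.............. | 
create(a): bitmap=F............. | a=[0]
create(b): bitmap=FF............ | a=[0] b=[1]
create(c): bitmap=FFF........... | a=[0] b=[1] c=[2]
create(d): bitmap=FFFF.......... | a=[0] b=[1] c=[2] d=[3]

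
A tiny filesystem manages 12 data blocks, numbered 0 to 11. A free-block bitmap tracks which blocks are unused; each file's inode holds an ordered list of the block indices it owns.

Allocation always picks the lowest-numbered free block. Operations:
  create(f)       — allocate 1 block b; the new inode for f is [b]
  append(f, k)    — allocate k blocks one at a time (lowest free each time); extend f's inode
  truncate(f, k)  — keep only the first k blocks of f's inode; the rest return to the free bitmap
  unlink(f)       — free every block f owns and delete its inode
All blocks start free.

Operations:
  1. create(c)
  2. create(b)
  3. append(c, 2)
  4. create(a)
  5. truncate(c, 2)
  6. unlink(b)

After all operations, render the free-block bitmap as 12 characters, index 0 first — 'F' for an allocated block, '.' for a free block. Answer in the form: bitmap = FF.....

  1. create(c)  ⇒  F...........  {c→[0]}
  2. create(b)  ⇒  FF..........  {b→[1]; c→[0]}
  3. append(c, 2)  ⇒  FFFF........  {b→[1]; c→[0, 2, 3]}
  4. create(a)  ⇒  FFFFF.......  {a→[4]; b→[1]; c→[0, 2, 3]}
  5. truncate(c, 2)  ⇒  FFF.F.......  {a→[4]; b→[1]; c→[0, 2]}
  6. unlink(b)  ⇒  F.F.F.......  {a→[4]; c→[0, 2]}

bitmap = F.F.F.......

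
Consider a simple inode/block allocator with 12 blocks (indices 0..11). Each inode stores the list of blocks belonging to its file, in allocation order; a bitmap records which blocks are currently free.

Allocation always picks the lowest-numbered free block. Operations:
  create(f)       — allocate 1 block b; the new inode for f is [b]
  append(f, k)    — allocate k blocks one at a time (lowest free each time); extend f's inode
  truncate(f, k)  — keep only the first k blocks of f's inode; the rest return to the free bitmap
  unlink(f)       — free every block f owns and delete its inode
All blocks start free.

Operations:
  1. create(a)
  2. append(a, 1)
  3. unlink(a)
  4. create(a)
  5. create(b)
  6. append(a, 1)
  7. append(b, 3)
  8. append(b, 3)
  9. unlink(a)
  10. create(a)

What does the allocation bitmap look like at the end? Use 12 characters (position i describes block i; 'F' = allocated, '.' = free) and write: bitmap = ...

  1. create(a)  ⇒  F...........  {a→[0]}
  2. append(a, 1)  ⇒  FF..........  {a→[0, 1]}
  3. unlink(a)  ⇒  ............  {}
  4. create(a)  ⇒  F...........  {a→[0]}
  5. create(b)  ⇒  FF..........  {a→[0]; b→[1]}
  6. append(a, 1)  ⇒  FFF.........  {a→[0, 2]; b→[1]}
  7. append(b, 3)  ⇒  FFFFFF......  {a→[0, 2]; b→[1, 3, 4, 5]}
  8. append(b, 3)  ⇒  FFFFFFFFF...  {a→[0, 2]; b→[1, 3, 4, 5, 6, 7, 8]}
  9. unlink(a)  ⇒  .F.FFFFFF...  {b→[1, 3, 4, 5, 6, 7, 8]}
  10. create(a)  ⇒  FF.FFFFFF...  {a→[0]; b→[1, 3, 4, 5, 6, 7, 8]}

bitmap = FF.FFFFFF...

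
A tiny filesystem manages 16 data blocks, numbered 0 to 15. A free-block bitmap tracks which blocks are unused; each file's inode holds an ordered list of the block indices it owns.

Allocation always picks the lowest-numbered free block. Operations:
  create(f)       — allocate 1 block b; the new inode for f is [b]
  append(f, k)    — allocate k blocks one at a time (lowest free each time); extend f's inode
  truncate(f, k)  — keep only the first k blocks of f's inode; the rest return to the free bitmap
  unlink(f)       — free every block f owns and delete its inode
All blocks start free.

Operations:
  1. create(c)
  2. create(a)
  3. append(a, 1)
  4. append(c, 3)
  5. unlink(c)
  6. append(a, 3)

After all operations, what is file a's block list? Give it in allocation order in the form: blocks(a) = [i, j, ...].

blocks(a) = [1, 2, 0, 3, 4]

  1. create(c)  ⇒  F...............  {c→[0]}
  2. create(a)  ⇒  FF..............  {a→[1]; c→[0]}
  3. append(a, 1)  ⇒  FFF.............  {a→[1, 2]; c→[0]}
  4. append(c, 3)  ⇒  FFFFFF..........  {a→[1, 2]; c→[0, 3, 4, 5]}
  5. unlink(c)  ⇒  .FF.............  {a→[1, 2]}
  6. append(a, 3)  ⇒  FFFFF...........  {a→[1, 2, 0, 3, 4]}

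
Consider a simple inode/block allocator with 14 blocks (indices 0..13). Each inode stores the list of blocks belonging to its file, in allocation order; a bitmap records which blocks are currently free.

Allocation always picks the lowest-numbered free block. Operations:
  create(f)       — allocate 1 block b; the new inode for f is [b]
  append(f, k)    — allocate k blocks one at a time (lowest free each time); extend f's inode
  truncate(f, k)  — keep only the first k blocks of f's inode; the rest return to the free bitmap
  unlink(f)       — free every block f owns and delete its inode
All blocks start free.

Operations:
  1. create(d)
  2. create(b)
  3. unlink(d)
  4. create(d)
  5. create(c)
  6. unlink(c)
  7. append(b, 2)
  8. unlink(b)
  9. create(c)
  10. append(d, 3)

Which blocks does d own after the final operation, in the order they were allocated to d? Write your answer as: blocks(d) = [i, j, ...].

blocks(d) = [0, 2, 3, 4]

create(d): bitmap=F............. | d=[0]
create(b): bitmap=FF............ | b=[1] d=[0]
unlink(d): bitmap=.F............ | b=[1]
create(d): bitmap=FF............ | b=[1] d=[0]
create(c): bitmap=FFF........... | b=[1] c=[2] d=[0]
unlink(c): bitmap=FF............ | b=[1] d=[0]
append(b, 2): bitmap=FFFF.......... | b=[1, 2, 3] d=[0]
unlink(b): bitmap=F............. | d=[0]
create(c): bitmap=FF............ | c=[1] d=[0]
append(d, 3): bitmap=FFFFF......... | c=[1] d=[0, 2, 3, 4]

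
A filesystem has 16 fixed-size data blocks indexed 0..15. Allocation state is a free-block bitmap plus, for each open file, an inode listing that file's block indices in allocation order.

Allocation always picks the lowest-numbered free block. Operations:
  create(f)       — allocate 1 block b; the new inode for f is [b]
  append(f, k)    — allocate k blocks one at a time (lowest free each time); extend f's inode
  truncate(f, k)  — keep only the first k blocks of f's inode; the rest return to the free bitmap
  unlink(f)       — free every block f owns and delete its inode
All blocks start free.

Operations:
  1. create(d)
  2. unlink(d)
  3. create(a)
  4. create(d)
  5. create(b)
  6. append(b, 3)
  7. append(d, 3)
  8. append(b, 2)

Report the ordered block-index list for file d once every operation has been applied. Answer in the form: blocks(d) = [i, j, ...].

create(d): bitmap=F............... | d=[0]
unlink(d): bitmap=................ | 
create(a): bitmap=F............... | a=[0]
create(d): bitmap=FF.............. | a=[0] d=[1]
create(b): bitmap=FFF............. | a=[0] b=[2] d=[1]
append(b, 3): bitmap=FFFFFF.......... | a=[0] b=[2, 3, 4, 5] d=[1]
append(d, 3): bitmap=FFFFFFFFF....... | a=[0] b=[2, 3, 4, 5] d=[1, 6, 7, 8]
append(b, 2): bitmap=FFFFFFFFFFF..... | a=[0] b=[2, 3, 4, 5, 9, 10] d=[1, 6, 7, 8]

blocks(d) = [1, 6, 7, 8]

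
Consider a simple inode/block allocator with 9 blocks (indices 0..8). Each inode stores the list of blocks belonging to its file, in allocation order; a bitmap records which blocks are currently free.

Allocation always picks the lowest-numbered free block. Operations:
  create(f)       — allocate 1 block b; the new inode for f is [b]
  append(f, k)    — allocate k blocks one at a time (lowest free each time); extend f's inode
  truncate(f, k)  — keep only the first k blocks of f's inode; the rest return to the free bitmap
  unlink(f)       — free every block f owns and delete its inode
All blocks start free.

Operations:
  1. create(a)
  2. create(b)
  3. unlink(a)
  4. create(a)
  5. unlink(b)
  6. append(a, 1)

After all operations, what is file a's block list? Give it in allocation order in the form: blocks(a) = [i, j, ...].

create(a): bitmap=F........ | a=[0]
create(b): bitmap=FF....... | a=[0] b=[1]
unlink(a): bitmap=.F....... | b=[1]
create(a): bitmap=FF....... | a=[0] b=[1]
unlink(b): bitmap=F........ | a=[0]
append(a, 1): bitmap=FF....... | a=[0, 1]

blocks(a) = [0, 1]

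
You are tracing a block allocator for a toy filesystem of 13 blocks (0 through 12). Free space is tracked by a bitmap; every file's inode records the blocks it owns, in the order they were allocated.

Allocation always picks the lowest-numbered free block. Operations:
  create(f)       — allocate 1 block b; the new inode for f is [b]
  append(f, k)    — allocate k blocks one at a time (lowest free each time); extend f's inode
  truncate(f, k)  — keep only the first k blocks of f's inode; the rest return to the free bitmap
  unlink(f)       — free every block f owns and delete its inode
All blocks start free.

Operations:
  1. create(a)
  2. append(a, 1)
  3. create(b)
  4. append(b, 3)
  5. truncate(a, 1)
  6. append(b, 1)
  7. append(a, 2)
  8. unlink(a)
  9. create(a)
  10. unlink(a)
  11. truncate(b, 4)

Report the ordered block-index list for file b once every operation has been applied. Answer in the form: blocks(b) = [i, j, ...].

after create(a) → a:[0]  free=[F............]
after append(a, 1) → a:[0, 1]  free=[FF...........]
after create(b) → a:[0, 1], b:[2]  free=[FFF..........]
after append(b, 3) → a:[0, 1], b:[2, 3, 4, 5]  free=[FFFFFF.......]
after truncate(a, 1) → a:[0], b:[2, 3, 4, 5]  free=[F.FFFF.......]
after append(b, 1) → a:[0], b:[2, 3, 4, 5, 1]  free=[FFFFFF.......]
after append(a, 2) → a:[0, 6, 7], b:[2, 3, 4, 5, 1]  free=[FFFFFFFF.....]
after unlink(a) → b:[2, 3, 4, 5, 1]  free=[.FFFFF.......]
after create(a) → a:[0], b:[2, 3, 4, 5, 1]  free=[FFFFFF.......]
after unlink(a) → b:[2, 3, 4, 5, 1]  free=[.FFFFF.......]
after truncate(b, 4) → b:[2, 3, 4, 5]  free=[..FFFF.......]

blocks(b) = [2, 3, 4, 5]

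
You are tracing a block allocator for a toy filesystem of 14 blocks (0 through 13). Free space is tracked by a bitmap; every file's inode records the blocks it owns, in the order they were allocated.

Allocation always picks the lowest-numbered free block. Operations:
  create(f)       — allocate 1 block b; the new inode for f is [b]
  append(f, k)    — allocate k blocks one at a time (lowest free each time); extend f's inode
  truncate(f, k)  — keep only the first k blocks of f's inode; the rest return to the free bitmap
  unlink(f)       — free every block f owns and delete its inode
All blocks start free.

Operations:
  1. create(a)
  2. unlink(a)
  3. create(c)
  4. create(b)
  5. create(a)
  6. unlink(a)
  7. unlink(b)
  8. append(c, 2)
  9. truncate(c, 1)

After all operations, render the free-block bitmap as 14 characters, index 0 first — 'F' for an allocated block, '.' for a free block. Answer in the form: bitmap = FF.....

[1] create(a) — a=0 (map F.............)
[2] unlink(a) —  (map ..............)
[3] create(c) — c=0 (map F.............)
[4] create(b) — b=1 c=0 (map FF............)
[5] create(a) — a=2 b=1 c=0 (map FFF...........)
[6] unlink(a) — b=1 c=0 (map FF............)
[7] unlink(b) — c=0 (map F.............)
[8] append(c, 2) — c=0,1,2 (map FFF...........)
[9] truncate(c, 1) — c=0 (map F.............)

bitmap = F.............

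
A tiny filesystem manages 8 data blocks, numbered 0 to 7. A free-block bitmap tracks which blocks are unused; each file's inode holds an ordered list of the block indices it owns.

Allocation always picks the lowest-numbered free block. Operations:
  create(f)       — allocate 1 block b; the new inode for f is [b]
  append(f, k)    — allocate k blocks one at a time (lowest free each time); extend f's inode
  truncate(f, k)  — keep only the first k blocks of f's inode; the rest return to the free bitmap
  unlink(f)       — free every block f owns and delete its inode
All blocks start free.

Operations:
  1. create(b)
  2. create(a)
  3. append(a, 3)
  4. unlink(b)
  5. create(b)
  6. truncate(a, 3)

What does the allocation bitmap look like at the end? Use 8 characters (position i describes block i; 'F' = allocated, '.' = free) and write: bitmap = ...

  1. create(b)  ⇒  F.......  {b→[0]}
  2. create(a)  ⇒  FF......  {a→[1]; b→[0]}
  3. append(a, 3)  ⇒  FFFFF...  {a→[1, 2, 3, 4]; b→[0]}
  4. unlink(b)  ⇒  .FFFF...  {a→[1, 2, 3, 4]}
  5. create(b)  ⇒  FFFFF...  {a→[1, 2, 3, 4]; b→[0]}
  6. truncate(a, 3)  ⇒  FFFF....  {a→[1, 2, 3]; b→[0]}

bitmap = FFFF....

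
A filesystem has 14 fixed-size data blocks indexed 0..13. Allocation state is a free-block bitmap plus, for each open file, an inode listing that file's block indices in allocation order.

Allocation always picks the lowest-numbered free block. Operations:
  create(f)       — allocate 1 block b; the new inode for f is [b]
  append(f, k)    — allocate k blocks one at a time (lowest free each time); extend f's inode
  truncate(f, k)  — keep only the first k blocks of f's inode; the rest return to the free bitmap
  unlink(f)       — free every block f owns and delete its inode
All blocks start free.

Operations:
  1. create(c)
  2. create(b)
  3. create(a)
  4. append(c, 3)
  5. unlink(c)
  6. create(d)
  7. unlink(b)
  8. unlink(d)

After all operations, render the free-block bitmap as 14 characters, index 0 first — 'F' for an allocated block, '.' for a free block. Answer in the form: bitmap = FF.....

after create(c) → c:[0]  free=[F.............]
after create(b) → b:[1], c:[0]  free=[FF............]
after create(a) → a:[2], b:[1], c:[0]  free=[FFF...........]
after append(c, 3) → a:[2], b:[1], c:[0, 3, 4, 5]  free=[FFFFFF........]
after unlink(c) → a:[2], b:[1]  free=[.FF...........]
after create(d) → a:[2], b:[1], d:[0]  free=[FFF...........]
after unlink(b) → a:[2], d:[0]  free=[F.F...........]
after unlink(d) → a:[2]  free=[..F...........]

bitmap = ..F...........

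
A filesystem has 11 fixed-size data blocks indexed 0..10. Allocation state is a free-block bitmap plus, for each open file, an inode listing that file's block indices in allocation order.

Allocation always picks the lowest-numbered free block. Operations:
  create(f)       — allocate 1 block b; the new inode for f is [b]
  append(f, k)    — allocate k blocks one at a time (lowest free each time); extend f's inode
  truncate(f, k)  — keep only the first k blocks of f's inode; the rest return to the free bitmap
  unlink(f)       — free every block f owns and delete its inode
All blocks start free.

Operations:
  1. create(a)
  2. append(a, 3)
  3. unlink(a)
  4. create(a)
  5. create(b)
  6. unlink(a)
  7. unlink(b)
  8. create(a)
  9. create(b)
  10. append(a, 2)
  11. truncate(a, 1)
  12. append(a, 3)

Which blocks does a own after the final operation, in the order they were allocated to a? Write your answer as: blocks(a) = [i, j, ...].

blocks(a) = [0, 2, 3, 4]

  1. create(a)  ⇒  F..........  {a→[0]}
  2. append(a, 3)  ⇒  FFFF.......  {a→[0, 1, 2, 3]}
  3. unlink(a)  ⇒  ...........  {}
  4. create(a)  ⇒  F..........  {a→[0]}
  5. create(b)  ⇒  FF.........  {a→[0]; b→[1]}
  6. unlink(a)  ⇒  .F.........  {b→[1]}
  7. unlink(b)  ⇒  ...........  {}
  8. create(a)  ⇒  F..........  {a→[0]}
  9. create(b)  ⇒  FF.........  {a→[0]; b→[1]}
  10. append(a, 2)  ⇒  FFFF.......  {a→[0, 2, 3]; b→[1]}
  11. truncate(a, 1)  ⇒  FF.........  {a→[0]; b→[1]}
  12. append(a, 3)  ⇒  FFFFF......  {a→[0, 2, 3, 4]; b→[1]}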